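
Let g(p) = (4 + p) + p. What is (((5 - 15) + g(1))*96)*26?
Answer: -9984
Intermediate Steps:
g(p) = 4 + 2*p
(((5 - 15) + g(1))*96)*26 = (((5 - 15) + (4 + 2*1))*96)*26 = ((-10 + (4 + 2))*96)*26 = ((-10 + 6)*96)*26 = -4*96*26 = -384*26 = -9984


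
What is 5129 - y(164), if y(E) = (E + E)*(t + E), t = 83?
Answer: -75887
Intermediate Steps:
y(E) = 2*E*(83 + E) (y(E) = (E + E)*(83 + E) = (2*E)*(83 + E) = 2*E*(83 + E))
5129 - y(164) = 5129 - 2*164*(83 + 164) = 5129 - 2*164*247 = 5129 - 1*81016 = 5129 - 81016 = -75887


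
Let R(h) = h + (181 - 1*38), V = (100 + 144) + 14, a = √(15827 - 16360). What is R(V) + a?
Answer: 401 + I*√533 ≈ 401.0 + 23.087*I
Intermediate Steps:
a = I*√533 (a = √(-533) = I*√533 ≈ 23.087*I)
V = 258 (V = 244 + 14 = 258)
R(h) = 143 + h (R(h) = h + (181 - 38) = h + 143 = 143 + h)
R(V) + a = (143 + 258) + I*√533 = 401 + I*√533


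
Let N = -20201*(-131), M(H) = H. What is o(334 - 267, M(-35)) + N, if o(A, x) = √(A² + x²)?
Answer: 2646331 + √5714 ≈ 2.6464e+6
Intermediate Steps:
N = 2646331
o(334 - 267, M(-35)) + N = √((334 - 267)² + (-35)²) + 2646331 = √(67² + 1225) + 2646331 = √(4489 + 1225) + 2646331 = √5714 + 2646331 = 2646331 + √5714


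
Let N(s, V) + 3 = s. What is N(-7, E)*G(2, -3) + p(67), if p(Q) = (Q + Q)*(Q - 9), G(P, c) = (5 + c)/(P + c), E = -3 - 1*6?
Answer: 7792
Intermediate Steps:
E = -9 (E = -3 - 6 = -9)
N(s, V) = -3 + s
G(P, c) = (5 + c)/(P + c)
p(Q) = 2*Q*(-9 + Q) (p(Q) = (2*Q)*(-9 + Q) = 2*Q*(-9 + Q))
N(-7, E)*G(2, -3) + p(67) = (-3 - 7)*((5 - 3)/(2 - 3)) + 2*67*(-9 + 67) = -10*2/(-1) + 2*67*58 = -(-10)*2 + 7772 = -10*(-2) + 7772 = 20 + 7772 = 7792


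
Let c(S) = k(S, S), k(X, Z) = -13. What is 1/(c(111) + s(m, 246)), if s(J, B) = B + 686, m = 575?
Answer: 1/919 ≈ 0.0010881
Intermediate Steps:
s(J, B) = 686 + B
c(S) = -13
1/(c(111) + s(m, 246)) = 1/(-13 + (686 + 246)) = 1/(-13 + 932) = 1/919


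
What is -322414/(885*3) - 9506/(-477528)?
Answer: -25656079027/211306140 ≈ -121.42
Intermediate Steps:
-322414/(885*3) - 9506/(-477528) = -322414/2655 - 9506*(-1/477528) = -322414*1/2655 + 4753/238764 = -322414/2655 + 4753/238764 = -25656079027/211306140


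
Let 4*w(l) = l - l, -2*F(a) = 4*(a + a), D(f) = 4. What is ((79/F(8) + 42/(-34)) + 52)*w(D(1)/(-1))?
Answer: 0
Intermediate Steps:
F(a) = -4*a (F(a) = -2*(a + a) = -2*2*a = -4*a)
w(l) = 0 (w(l) = (l - l)/4 = (¼)*0 = 0)
((79/F(8) + 42/(-34)) + 52)*w(D(1)/(-1)) = ((79/((-4*8)) + 42/(-34)) + 52)*0 = ((79/(-32) + 42*(-1/34)) + 52)*0 = ((79*(-1/32) - 21/17) + 52)*0 = ((-79/32 - 21/17) + 52)*0 = (-2015/544 + 52)*0 = (26273/544)*0 = 0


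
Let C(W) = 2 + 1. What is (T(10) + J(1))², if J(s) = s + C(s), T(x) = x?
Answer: 196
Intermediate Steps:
C(W) = 3
J(s) = 3 + s (J(s) = s + 3 = 3 + s)
(T(10) + J(1))² = (10 + (3 + 1))² = (10 + 4)² = 14² = 196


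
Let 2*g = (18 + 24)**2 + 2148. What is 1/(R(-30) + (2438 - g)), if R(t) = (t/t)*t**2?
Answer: 1/1382 ≈ 0.00072359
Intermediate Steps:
g = 1956 (g = ((18 + 24)**2 + 2148)/2 = (42**2 + 2148)/2 = (1764 + 2148)/2 = (1/2)*3912 = 1956)
R(t) = t**2 (R(t) = 1*t**2 = t**2)
1/(R(-30) + (2438 - g)) = 1/((-30)**2 + (2438 - 1*1956)) = 1/(900 + (2438 - 1956)) = 1/(900 + 482) = 1/1382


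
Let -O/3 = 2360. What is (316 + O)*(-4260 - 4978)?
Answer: 62485832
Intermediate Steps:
O = -7080 (O = -3*2360 = -7080)
(316 + O)*(-4260 - 4978) = (316 - 7080)*(-4260 - 4978) = -6764*(-9238) = 62485832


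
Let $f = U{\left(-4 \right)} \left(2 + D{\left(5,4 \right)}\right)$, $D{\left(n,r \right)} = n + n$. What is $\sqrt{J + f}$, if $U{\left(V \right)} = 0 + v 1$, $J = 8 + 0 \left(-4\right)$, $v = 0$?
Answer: $2 \sqrt{2} \approx 2.8284$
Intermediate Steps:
$D{\left(n,r \right)} = 2 n$
$J = 8$ ($J = 8 + 0 = 8$)
$U{\left(V \right)} = 0$ ($U{\left(V \right)} = 0 + 0 \cdot 1 = 0 + 0 = 0$)
$f = 0$ ($f = 0 \left(2 + 2 \cdot 5\right) = 0 \left(2 + 10\right) = 0 \cdot 12 = 0$)
$\sqrt{J + f} = \sqrt{8 + 0} = \sqrt{8} = 2 \sqrt{2}$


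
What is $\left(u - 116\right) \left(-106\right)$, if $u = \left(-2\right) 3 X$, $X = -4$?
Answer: $9752$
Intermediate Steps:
$u = 24$ ($u = \left(-2\right) 3 \left(-4\right) = \left(-6\right) \left(-4\right) = 24$)
$\left(u - 116\right) \left(-106\right) = \left(24 - 116\right) \left(-106\right) = \left(-92\right) \left(-106\right) = 9752$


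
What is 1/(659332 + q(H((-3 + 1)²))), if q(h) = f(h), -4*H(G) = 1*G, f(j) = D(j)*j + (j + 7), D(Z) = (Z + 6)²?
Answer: 1/659313 ≈ 1.5167e-6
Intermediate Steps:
D(Z) = (6 + Z)²
f(j) = 7 + j + j*(6 + j)² (f(j) = (6 + j)²*j + (j + 7) = j*(6 + j)² + (7 + j) = 7 + j + j*(6 + j)²)
H(G) = -G/4
q(h) = 7 + h + h*(6 + h)²
1/(659332 + q(H((-3 + 1)²))) = 1/(659332 + (7 - (-3 + 1)²/4 + (-(-3 + 1)²/4)*(6 - (-3 + 1)²/4)²)) = 1/(659332 + (7 - ¼*(-2)² + (-¼*(-2)²)*(6 - ¼*(-2)²)²)) = 1/(659332 + (7 - ¼*4 + (-¼*4)*(6 - ¼*4)²)) = 1/(659332 + (7 - 1 - (6 - 1)²)) = 1/(659332 + (7 - 1 - 1*5²)) = 1/(659332 + (7 - 1 - 1*25)) = 1/(659332 + (7 - 1 - 25)) = 1/(659332 - 19) = 1/659313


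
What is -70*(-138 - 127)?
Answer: 18550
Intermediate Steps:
-70*(-138 - 127) = -70*(-265) = 18550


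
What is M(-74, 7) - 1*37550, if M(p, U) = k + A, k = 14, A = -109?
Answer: -37645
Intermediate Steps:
M(p, U) = -95 (M(p, U) = 14 - 109 = -95)
M(-74, 7) - 1*37550 = -95 - 1*37550 = -95 - 37550 = -37645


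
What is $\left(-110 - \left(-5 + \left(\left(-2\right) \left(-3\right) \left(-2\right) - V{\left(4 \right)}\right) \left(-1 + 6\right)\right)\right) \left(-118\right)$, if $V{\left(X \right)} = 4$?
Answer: $2950$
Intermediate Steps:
$\left(-110 - \left(-5 + \left(\left(-2\right) \left(-3\right) \left(-2\right) - V{\left(4 \right)}\right) \left(-1 + 6\right)\right)\right) \left(-118\right) = \left(-110 - \left(-5 + \left(\left(-2\right) \left(-3\right) \left(-2\right) - 4\right) \left(-1 + 6\right)\right)\right) \left(-118\right) = \left(-110 - \left(-5 + \left(6 \left(-2\right) - 4\right) 5\right)\right) \left(-118\right) = \left(-110 - \left(-5 + \left(-12 - 4\right) 5\right)\right) \left(-118\right) = \left(-110 - \left(-5 - 80\right)\right) \left(-118\right) = \left(-110 + \left(5 - -80\right)\right) \left(-118\right) = \left(-110 + \left(5 + 80\right)\right) \left(-118\right) = \left(-110 + 85\right) \left(-118\right) = \left(-25\right) \left(-118\right) = 2950$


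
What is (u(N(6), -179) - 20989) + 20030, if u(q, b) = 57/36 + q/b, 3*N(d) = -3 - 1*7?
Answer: -685497/716 ≈ -957.40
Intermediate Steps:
N(d) = -10/3 (N(d) = (-3 - 1*7)/3 = (-3 - 7)/3 = (⅓)*(-10) = -10/3)
u(q, b) = 19/12 + q/b (u(q, b) = 57*(1/36) + q/b = 19/12 + q/b)
(u(N(6), -179) - 20989) + 20030 = ((19/12 - 10/3/(-179)) - 20989) + 20030 = ((19/12 - 10/3*(-1/179)) - 20989) + 20030 = ((19/12 + 10/537) - 20989) + 20030 = (1147/716 - 20989) + 20030 = -15026977/716 + 20030 = -685497/716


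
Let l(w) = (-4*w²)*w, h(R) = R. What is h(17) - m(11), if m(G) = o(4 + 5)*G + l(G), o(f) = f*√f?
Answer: 5044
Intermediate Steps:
l(w) = -4*w³
o(f) = f^(3/2)
m(G) = -4*G³ + 27*G (m(G) = (4 + 5)^(3/2)*G - 4*G³ = 9^(3/2)*G - 4*G³ = 27*G - 4*G³ = -4*G³ + 27*G)
h(17) - m(11) = 17 - 11*(27 - 4*11²) = 17 - 11*(27 - 4*121) = 17 - 11*(27 - 484) = 17 - 11*(-457) = 17 - 1*(-5027) = 17 + 5027 = 5044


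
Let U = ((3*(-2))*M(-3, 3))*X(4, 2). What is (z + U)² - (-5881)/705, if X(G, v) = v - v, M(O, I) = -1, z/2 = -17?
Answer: 820861/705 ≈ 1164.3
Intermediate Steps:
z = -34 (z = 2*(-17) = -34)
X(G, v) = 0
U = 0 (U = ((3*(-2))*(-1))*0 = -6*(-1)*0 = 6*0 = 0)
(z + U)² - (-5881)/705 = (-34 + 0)² - (-5881)/705 = (-34)² - (-5881)/705 = 1156 - 1*(-5881/705) = 1156 + 5881/705 = 820861/705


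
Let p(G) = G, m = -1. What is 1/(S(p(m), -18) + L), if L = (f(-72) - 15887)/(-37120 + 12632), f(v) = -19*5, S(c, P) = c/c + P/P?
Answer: 12244/32479 ≈ 0.37698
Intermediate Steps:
S(c, P) = 2 (S(c, P) = 1 + 1 = 2)
f(v) = -95
L = 7991/12244 (L = (-95 - 15887)/(-37120 + 12632) = -15982/(-24488) = -15982*(-1/24488) = 7991/12244 ≈ 0.65265)
1/(S(p(m), -18) + L) = 1/(2 + 7991/12244) = 1/(32479/12244) = 12244/32479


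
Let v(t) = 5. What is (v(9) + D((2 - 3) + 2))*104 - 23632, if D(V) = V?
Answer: -23008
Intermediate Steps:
(v(9) + D((2 - 3) + 2))*104 - 23632 = (5 + ((2 - 3) + 2))*104 - 23632 = (5 + (-1 + 2))*104 - 23632 = (5 + 1)*104 - 23632 = 6*104 - 23632 = 624 - 23632 = -23008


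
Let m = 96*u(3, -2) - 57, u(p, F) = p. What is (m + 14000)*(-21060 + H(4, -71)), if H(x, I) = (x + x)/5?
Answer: -1498410452/5 ≈ -2.9968e+8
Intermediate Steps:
m = 231 (m = 96*3 - 57 = 288 - 57 = 231)
H(x, I) = 2*x/5 (H(x, I) = (2*x)/5 = 2*x/5)
(m + 14000)*(-21060 + H(4, -71)) = (231 + 14000)*(-21060 + (2/5)*4) = 14231*(-21060 + 8/5) = 14231*(-105292/5) = -1498410452/5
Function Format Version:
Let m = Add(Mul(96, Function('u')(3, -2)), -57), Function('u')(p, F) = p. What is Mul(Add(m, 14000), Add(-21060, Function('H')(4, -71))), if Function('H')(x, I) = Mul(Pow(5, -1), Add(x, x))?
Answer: Rational(-1498410452, 5) ≈ -2.9968e+8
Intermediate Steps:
m = 231 (m = Add(Mul(96, 3), -57) = Add(288, -57) = 231)
Function('H')(x, I) = Mul(Rational(2, 5), x) (Function('H')(x, I) = Mul(Rational(1, 5), Mul(2, x)) = Mul(Rational(2, 5), x))
Mul(Add(m, 14000), Add(-21060, Function('H')(4, -71))) = Mul(Add(231, 14000), Add(-21060, Mul(Rational(2, 5), 4))) = Mul(14231, Add(-21060, Rational(8, 5))) = Mul(14231, Rational(-105292, 5)) = Rational(-1498410452, 5)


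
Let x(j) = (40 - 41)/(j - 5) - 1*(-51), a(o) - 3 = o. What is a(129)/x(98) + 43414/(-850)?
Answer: -48858647/1007675 ≈ -48.487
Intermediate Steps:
a(o) = 3 + o
x(j) = 51 - 1/(-5 + j) (x(j) = -1/(-5 + j) + 51 = 51 - 1/(-5 + j))
a(129)/x(98) + 43414/(-850) = (3 + 129)/(((-256 + 51*98)/(-5 + 98))) + 43414/(-850) = 132/(((-256 + 4998)/93)) + 43414*(-1/850) = 132/(((1/93)*4742)) - 21707/425 = 132/(4742/93) - 21707/425 = 132*(93/4742) - 21707/425 = 6138/2371 - 21707/425 = -48858647/1007675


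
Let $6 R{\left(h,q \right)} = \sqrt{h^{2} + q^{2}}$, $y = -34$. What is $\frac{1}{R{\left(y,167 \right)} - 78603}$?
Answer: $- \frac{2829708}{222423508879} - \frac{6 \sqrt{29045}}{222423508879} \approx -1.2727 \cdot 10^{-5}$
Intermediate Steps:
$R{\left(h,q \right)} = \frac{\sqrt{h^{2} + q^{2}}}{6}$
$\frac{1}{R{\left(y,167 \right)} - 78603} = \frac{1}{\frac{\sqrt{\left(-34\right)^{2} + 167^{2}}}{6} - 78603} = \frac{1}{\frac{\sqrt{1156 + 27889}}{6} - 78603} = \frac{1}{\frac{\sqrt{29045}}{6} - 78603} = \frac{1}{-78603 + \frac{\sqrt{29045}}{6}}$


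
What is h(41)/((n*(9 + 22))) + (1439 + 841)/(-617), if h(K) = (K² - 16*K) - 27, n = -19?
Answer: -1958686/363413 ≈ -5.3897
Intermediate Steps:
h(K) = -27 + K² - 16*K
h(41)/((n*(9 + 22))) + (1439 + 841)/(-617) = (-27 + 41² - 16*41)/((-19*(9 + 22))) + (1439 + 841)/(-617) = (-27 + 1681 - 656)/((-19*31)) + 2280*(-1/617) = 998/(-589) - 2280/617 = 998*(-1/589) - 2280/617 = -998/589 - 2280/617 = -1958686/363413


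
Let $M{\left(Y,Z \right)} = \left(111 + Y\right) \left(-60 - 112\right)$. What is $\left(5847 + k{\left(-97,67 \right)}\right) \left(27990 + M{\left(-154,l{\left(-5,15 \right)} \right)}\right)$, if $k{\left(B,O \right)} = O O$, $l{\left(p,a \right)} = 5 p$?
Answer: $365749696$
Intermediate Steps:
$M{\left(Y,Z \right)} = -19092 - 172 Y$ ($M{\left(Y,Z \right)} = \left(111 + Y\right) \left(-172\right) = -19092 - 172 Y$)
$k{\left(B,O \right)} = O^{2}$
$\left(5847 + k{\left(-97,67 \right)}\right) \left(27990 + M{\left(-154,l{\left(-5,15 \right)} \right)}\right) = \left(5847 + 67^{2}\right) \left(27990 - -7396\right) = \left(5847 + 4489\right) \left(27990 + \left(-19092 + 26488\right)\right) = 10336 \left(27990 + 7396\right) = 10336 \cdot 35386 = 365749696$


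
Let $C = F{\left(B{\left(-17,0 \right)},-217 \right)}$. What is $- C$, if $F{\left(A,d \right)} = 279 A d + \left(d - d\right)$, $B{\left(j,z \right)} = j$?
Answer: $-1029231$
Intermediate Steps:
$F{\left(A,d \right)} = 279 A d$ ($F{\left(A,d \right)} = 279 A d + 0 = 279 A d$)
$C = 1029231$ ($C = 279 \left(-17\right) \left(-217\right) = 1029231$)
$- C = \left(-1\right) 1029231 = -1029231$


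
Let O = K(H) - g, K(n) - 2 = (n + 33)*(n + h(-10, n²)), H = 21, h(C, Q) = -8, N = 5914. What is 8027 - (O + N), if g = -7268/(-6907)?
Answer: 9739231/6907 ≈ 1410.1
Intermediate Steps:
K(n) = 2 + (-8 + n)*(33 + n) (K(n) = 2 + (n + 33)*(n - 8) = 2 + (33 + n)*(-8 + n) = 2 + (-8 + n)*(33 + n))
g = 7268/6907 (g = -7268*(-1/6907) = 7268/6907 ≈ 1.0523)
O = 4855260/6907 (O = (-262 + 21² + 25*21) - 1*7268/6907 = (-262 + 441 + 525) - 7268/6907 = 704 - 7268/6907 = 4855260/6907 ≈ 702.95)
8027 - (O + N) = 8027 - (4855260/6907 + 5914) = 8027 - 1*45703258/6907 = 8027 - 45703258/6907 = 9739231/6907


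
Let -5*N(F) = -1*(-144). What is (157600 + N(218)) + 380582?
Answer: 2690766/5 ≈ 5.3815e+5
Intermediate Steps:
N(F) = -144/5 (N(F) = -(-1)*(-144)/5 = -⅕*144 = -144/5)
(157600 + N(218)) + 380582 = (157600 - 144/5) + 380582 = 787856/5 + 380582 = 2690766/5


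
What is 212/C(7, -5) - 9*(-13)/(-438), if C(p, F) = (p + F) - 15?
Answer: -31459/1898 ≈ -16.575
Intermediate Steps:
C(p, F) = -15 + F + p (C(p, F) = (F + p) - 15 = -15 + F + p)
212/C(7, -5) - 9*(-13)/(-438) = 212/(-15 - 5 + 7) - 9*(-13)/(-438) = 212/(-13) + 117*(-1/438) = 212*(-1/13) - 39/146 = -212/13 - 39/146 = -31459/1898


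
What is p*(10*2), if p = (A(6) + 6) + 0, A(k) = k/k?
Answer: 140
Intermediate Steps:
A(k) = 1
p = 7 (p = (1 + 6) + 0 = 7 + 0 = 7)
p*(10*2) = 7*(10*2) = 7*20 = 140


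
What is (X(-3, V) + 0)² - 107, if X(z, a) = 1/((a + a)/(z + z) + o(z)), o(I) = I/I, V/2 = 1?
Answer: -98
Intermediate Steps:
V = 2 (V = 2*1 = 2)
o(I) = 1
X(z, a) = 1/(1 + a/z) (X(z, a) = 1/((a + a)/(z + z) + 1) = 1/((2*a)/((2*z)) + 1) = 1/((2*a)*(1/(2*z)) + 1) = 1/(a/z + 1) = 1/(1 + a/z))
(X(-3, V) + 0)² - 107 = (-3/(2 - 3) + 0)² - 107 = (-3/(-1) + 0)² - 107 = (-3*(-1) + 0)² - 107 = (3 + 0)² - 107 = 3² - 107 = 9 - 107 = -98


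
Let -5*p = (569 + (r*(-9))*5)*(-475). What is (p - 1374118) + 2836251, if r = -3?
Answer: 1529013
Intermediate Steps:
p = 66880 (p = -(569 - 3*(-9)*5)*(-475)/5 = -(569 + 27*5)*(-475)/5 = -(569 + 135)*(-475)/5 = -704*(-475)/5 = -⅕*(-334400) = 66880)
(p - 1374118) + 2836251 = (66880 - 1374118) + 2836251 = -1307238 + 2836251 = 1529013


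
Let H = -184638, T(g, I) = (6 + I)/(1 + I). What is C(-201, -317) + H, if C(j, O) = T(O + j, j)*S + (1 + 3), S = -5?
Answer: -1477111/8 ≈ -1.8464e+5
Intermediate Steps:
T(g, I) = (6 + I)/(1 + I)
C(j, O) = 4 - 5*(6 + j)/(1 + j) (C(j, O) = ((6 + j)/(1 + j))*(-5) + (1 + 3) = -5*(6 + j)/(1 + j) + 4 = 4 - 5*(6 + j)/(1 + j))
C(-201, -317) + H = (-26 - 1*(-201))/(1 - 201) - 184638 = (-26 + 201)/(-200) - 184638 = -1/200*175 - 184638 = -7/8 - 184638 = -1477111/8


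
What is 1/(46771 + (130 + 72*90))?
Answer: 1/53381 ≈ 1.8733e-5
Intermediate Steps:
1/(46771 + (130 + 72*90)) = 1/(46771 + (130 + 6480)) = 1/(46771 + 6610) = 1/53381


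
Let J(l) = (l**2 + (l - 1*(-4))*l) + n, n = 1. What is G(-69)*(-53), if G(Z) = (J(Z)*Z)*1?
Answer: 33816279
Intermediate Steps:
J(l) = 1 + l**2 + l*(4 + l) (J(l) = (l**2 + (l - 1*(-4))*l) + 1 = (l**2 + (l + 4)*l) + 1 = (l**2 + (4 + l)*l) + 1 = (l**2 + l*(4 + l)) + 1 = 1 + l**2 + l*(4 + l))
G(Z) = Z*(1 + 2*Z**2 + 4*Z) (G(Z) = ((1 + 2*Z**2 + 4*Z)*Z)*1 = (Z*(1 + 2*Z**2 + 4*Z))*1 = Z*(1 + 2*Z**2 + 4*Z))
G(-69)*(-53) = -69*(1 + 2*(-69)**2 + 4*(-69))*(-53) = -69*(1 + 2*4761 - 276)*(-53) = -69*(1 + 9522 - 276)*(-53) = -69*9247*(-53) = -638043*(-53) = 33816279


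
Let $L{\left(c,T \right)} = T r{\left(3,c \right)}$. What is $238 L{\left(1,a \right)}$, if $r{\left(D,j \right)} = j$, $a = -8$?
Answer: $-1904$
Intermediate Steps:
$L{\left(c,T \right)} = T c$
$238 L{\left(1,a \right)} = 238 \left(\left(-8\right) 1\right) = 238 \left(-8\right) = -1904$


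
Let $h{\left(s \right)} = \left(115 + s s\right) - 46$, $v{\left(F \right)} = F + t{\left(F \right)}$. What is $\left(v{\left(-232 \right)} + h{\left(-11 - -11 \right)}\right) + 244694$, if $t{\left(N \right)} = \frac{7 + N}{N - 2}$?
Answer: $\frac{6357831}{26} \approx 2.4453 \cdot 10^{5}$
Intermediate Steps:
$t{\left(N \right)} = \frac{7 + N}{-2 + N}$
$v{\left(F \right)} = F + \frac{7 + F}{-2 + F}$
$h{\left(s \right)} = 69 + s^{2}$ ($h{\left(s \right)} = \left(115 + s^{2}\right) - 46 = 69 + s^{2}$)
$\left(v{\left(-232 \right)} + h{\left(-11 - -11 \right)}\right) + 244694 = \left(\frac{7 + \left(-232\right)^{2} - -232}{-2 - 232} + \left(69 + \left(-11 - -11\right)^{2}\right)\right) + 244694 = \left(\frac{7 + 53824 + 232}{-234} + \left(69 + \left(-11 + 11\right)^{2}\right)\right) + 244694 = \left(\left(- \frac{1}{234}\right) 54063 + \left(69 + 0^{2}\right)\right) + 244694 = \left(- \frac{6007}{26} + \left(69 + 0\right)\right) + 244694 = \left(- \frac{6007}{26} + 69\right) + 244694 = - \frac{4213}{26} + 244694 = \frac{6357831}{26}$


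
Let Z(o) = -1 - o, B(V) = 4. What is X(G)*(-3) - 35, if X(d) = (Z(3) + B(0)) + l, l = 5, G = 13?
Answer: -50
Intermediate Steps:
X(d) = 5 (X(d) = ((-1 - 1*3) + 4) + 5 = ((-1 - 3) + 4) + 5 = (-4 + 4) + 5 = 0 + 5 = 5)
X(G)*(-3) - 35 = 5*(-3) - 35 = -15 - 35 = -50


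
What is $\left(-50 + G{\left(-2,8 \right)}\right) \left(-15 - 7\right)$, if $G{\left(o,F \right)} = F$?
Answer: $924$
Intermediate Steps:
$\left(-50 + G{\left(-2,8 \right)}\right) \left(-15 - 7\right) = \left(-50 + 8\right) \left(-15 - 7\right) = \left(-42\right) \left(-22\right) = 924$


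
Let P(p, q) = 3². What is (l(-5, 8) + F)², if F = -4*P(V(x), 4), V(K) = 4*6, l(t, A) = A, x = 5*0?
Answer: 784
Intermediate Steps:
x = 0
V(K) = 24
P(p, q) = 9
F = -36 (F = -4*9 = -36)
(l(-5, 8) + F)² = (8 - 36)² = (-28)² = 784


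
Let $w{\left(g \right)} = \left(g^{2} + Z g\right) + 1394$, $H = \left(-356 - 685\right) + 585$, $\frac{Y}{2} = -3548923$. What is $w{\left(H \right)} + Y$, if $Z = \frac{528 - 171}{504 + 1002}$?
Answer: $- \frac{1729044648}{251} \approx -6.8886 \cdot 10^{6}$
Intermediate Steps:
$Y = -7097846$ ($Y = 2 \left(-3548923\right) = -7097846$)
$Z = \frac{119}{502}$ ($Z = \frac{357}{1506} = 357 \cdot \frac{1}{1506} = \frac{119}{502} \approx 0.23705$)
$H = -456$ ($H = -1041 + 585 = -456$)
$w{\left(g \right)} = 1394 + g^{2} + \frac{119 g}{502}$ ($w{\left(g \right)} = \left(g^{2} + \frac{119 g}{502}\right) + 1394 = 1394 + g^{2} + \frac{119 g}{502}$)
$w{\left(H \right)} + Y = \left(1394 + \left(-456\right)^{2} + \frac{119}{502} \left(-456\right)\right) - 7097846 = \left(1394 + 207936 - \frac{27132}{251}\right) - 7097846 = \frac{52514698}{251} - 7097846 = - \frac{1729044648}{251}$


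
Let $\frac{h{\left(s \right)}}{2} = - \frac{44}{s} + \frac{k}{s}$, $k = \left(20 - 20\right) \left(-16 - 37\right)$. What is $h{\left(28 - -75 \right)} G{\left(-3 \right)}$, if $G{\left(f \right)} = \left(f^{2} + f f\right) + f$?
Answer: $- \frac{1320}{103} \approx -12.816$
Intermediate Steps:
$k = 0$ ($k = 0 \left(-53\right) = 0$)
$h{\left(s \right)} = - \frac{88}{s}$ ($h{\left(s \right)} = 2 \left(- \frac{44}{s} + \frac{0}{s}\right) = 2 \left(- \frac{44}{s} + 0\right) = 2 \left(- \frac{44}{s}\right) = - \frac{88}{s}$)
$G{\left(f \right)} = f + 2 f^{2}$ ($G{\left(f \right)} = \left(f^{2} + f^{2}\right) + f = 2 f^{2} + f = f + 2 f^{2}$)
$h{\left(28 - -75 \right)} G{\left(-3 \right)} = - \frac{88}{28 - -75} \left(- 3 \left(1 + 2 \left(-3\right)\right)\right) = - \frac{88}{28 + 75} \left(- 3 \left(1 - 6\right)\right) = - \frac{88}{103} \left(\left(-3\right) \left(-5\right)\right) = \left(-88\right) \frac{1}{103} \cdot 15 = \left(- \frac{88}{103}\right) 15 = - \frac{1320}{103}$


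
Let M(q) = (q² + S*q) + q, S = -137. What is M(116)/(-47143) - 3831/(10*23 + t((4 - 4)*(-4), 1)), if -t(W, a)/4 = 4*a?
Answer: -180108353/10088602 ≈ -17.853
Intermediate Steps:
M(q) = q² - 136*q (M(q) = (q² - 137*q) + q = q² - 136*q)
t(W, a) = -16*a
M(116)/(-47143) - 3831/(10*23 + t((4 - 4)*(-4), 1)) = (116*(-136 + 116))/(-47143) - 3831/(10*23 - 16*1) = (116*(-20))*(-1/47143) - 3831/(230 - 16) = -2320*(-1/47143) - 3831/214 = 2320/47143 - 3831*1/214 = 2320/47143 - 3831/214 = -180108353/10088602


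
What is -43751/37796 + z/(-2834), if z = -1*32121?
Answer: 545027491/53556932 ≈ 10.177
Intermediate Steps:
z = -32121
-43751/37796 + z/(-2834) = -43751/37796 - 32121/(-2834) = -43751*1/37796 - 32121*(-1/2834) = -43751/37796 + 32121/2834 = 545027491/53556932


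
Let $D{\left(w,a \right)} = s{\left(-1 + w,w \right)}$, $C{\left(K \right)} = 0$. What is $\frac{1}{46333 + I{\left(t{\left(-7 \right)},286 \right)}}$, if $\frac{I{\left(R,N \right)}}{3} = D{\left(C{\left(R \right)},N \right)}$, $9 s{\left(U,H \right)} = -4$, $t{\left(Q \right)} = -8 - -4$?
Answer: $\frac{3}{138995} \approx 2.1584 \cdot 10^{-5}$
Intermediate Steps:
$t{\left(Q \right)} = -4$ ($t{\left(Q \right)} = -8 + 4 = -4$)
$s{\left(U,H \right)} = - \frac{4}{9}$ ($s{\left(U,H \right)} = \frac{1}{9} \left(-4\right) = - \frac{4}{9}$)
$D{\left(w,a \right)} = - \frac{4}{9}$
$I{\left(R,N \right)} = - \frac{4}{3}$ ($I{\left(R,N \right)} = 3 \left(- \frac{4}{9}\right) = - \frac{4}{3}$)
$\frac{1}{46333 + I{\left(t{\left(-7 \right)},286 \right)}} = \frac{1}{46333 - \frac{4}{3}} = \frac{1}{\frac{138995}{3}} = \frac{3}{138995}$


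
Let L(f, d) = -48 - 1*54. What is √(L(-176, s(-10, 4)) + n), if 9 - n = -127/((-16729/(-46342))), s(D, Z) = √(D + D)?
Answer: √72430497373/16729 ≈ 16.088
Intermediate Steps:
s(D, Z) = √2*√D (s(D, Z) = √(2*D) = √2*√D)
n = 6035995/16729 (n = 9 - (-127)/((-16729/(-46342))) = 9 - (-127)/((-16729*(-1/46342))) = 9 - (-127)/16729/46342 = 9 - (-127)*46342/16729 = 9 - 1*(-5885434/16729) = 9 + 5885434/16729 = 6035995/16729 ≈ 360.81)
L(f, d) = -102 (L(f, d) = -48 - 54 = -102)
√(L(-176, s(-10, 4)) + n) = √(-102 + 6035995/16729) = √(4329637/16729) = √72430497373/16729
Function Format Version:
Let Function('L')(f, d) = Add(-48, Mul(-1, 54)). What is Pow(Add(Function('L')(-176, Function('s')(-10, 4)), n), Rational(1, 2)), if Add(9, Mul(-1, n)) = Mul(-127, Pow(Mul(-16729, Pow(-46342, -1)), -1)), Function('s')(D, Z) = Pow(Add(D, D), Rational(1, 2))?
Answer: Mul(Rational(1, 16729), Pow(72430497373, Rational(1, 2))) ≈ 16.088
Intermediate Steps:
Function('s')(D, Z) = Mul(Pow(2, Rational(1, 2)), Pow(D, Rational(1, 2))) (Function('s')(D, Z) = Pow(Mul(2, D), Rational(1, 2)) = Mul(Pow(2, Rational(1, 2)), Pow(D, Rational(1, 2))))
n = Rational(6035995, 16729) (n = Add(9, Mul(-1, Mul(-127, Pow(Mul(-16729, Pow(-46342, -1)), -1)))) = Add(9, Mul(-1, Mul(-127, Pow(Mul(-16729, Rational(-1, 46342)), -1)))) = Add(9, Mul(-1, Mul(-127, Pow(Rational(16729, 46342), -1)))) = Add(9, Mul(-1, Mul(-127, Rational(46342, 16729)))) = Add(9, Mul(-1, Rational(-5885434, 16729))) = Add(9, Rational(5885434, 16729)) = Rational(6035995, 16729) ≈ 360.81)
Function('L')(f, d) = -102 (Function('L')(f, d) = Add(-48, -54) = -102)
Pow(Add(Function('L')(-176, Function('s')(-10, 4)), n), Rational(1, 2)) = Pow(Add(-102, Rational(6035995, 16729)), Rational(1, 2)) = Pow(Rational(4329637, 16729), Rational(1, 2)) = Mul(Rational(1, 16729), Pow(72430497373, Rational(1, 2)))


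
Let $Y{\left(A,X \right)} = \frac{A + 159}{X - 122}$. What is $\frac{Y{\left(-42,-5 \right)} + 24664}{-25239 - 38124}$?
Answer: $- \frac{3132211}{8047101} \approx -0.38923$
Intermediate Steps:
$Y{\left(A,X \right)} = \frac{159 + A}{-122 + X}$
$\frac{Y{\left(-42,-5 \right)} + 24664}{-25239 - 38124} = \frac{\frac{159 - 42}{-122 - 5} + 24664}{-25239 - 38124} = \frac{\frac{1}{-127} \cdot 117 + 24664}{-63363} = \left(\left(- \frac{1}{127}\right) 117 + 24664\right) \left(- \frac{1}{63363}\right) = \left(- \frac{117}{127} + 24664\right) \left(- \frac{1}{63363}\right) = \frac{3132211}{127} \left(- \frac{1}{63363}\right) = - \frac{3132211}{8047101}$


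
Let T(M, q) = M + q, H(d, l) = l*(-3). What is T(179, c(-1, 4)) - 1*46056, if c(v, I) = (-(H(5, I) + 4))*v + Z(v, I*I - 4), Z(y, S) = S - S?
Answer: -45885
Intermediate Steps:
H(d, l) = -3*l
Z(y, S) = 0
c(v, I) = v*(-4 + 3*I) (c(v, I) = (-(-3*I + 4))*v + 0 = (-(4 - 3*I))*v + 0 = (-4 + 3*I)*v + 0 = v*(-4 + 3*I) + 0 = v*(-4 + 3*I))
T(179, c(-1, 4)) - 1*46056 = (179 - (-4 + 3*4)) - 1*46056 = (179 - (-4 + 12)) - 46056 = (179 - 1*8) - 46056 = (179 - 8) - 46056 = 171 - 46056 = -45885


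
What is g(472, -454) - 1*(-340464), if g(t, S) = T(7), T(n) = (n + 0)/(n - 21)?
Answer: 680927/2 ≈ 3.4046e+5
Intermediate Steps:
T(n) = n/(-21 + n)
g(t, S) = -½ (g(t, S) = 7/(-21 + 7) = 7/(-14) = 7*(-1/14) = -½)
g(472, -454) - 1*(-340464) = -½ - 1*(-340464) = -½ + 340464 = 680927/2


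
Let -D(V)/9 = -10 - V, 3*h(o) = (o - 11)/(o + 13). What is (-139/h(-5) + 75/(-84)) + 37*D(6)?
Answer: 154997/28 ≈ 5535.6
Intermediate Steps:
h(o) = (-11 + o)/(3*(13 + o)) (h(o) = ((o - 11)/(o + 13))/3 = ((-11 + o)/(13 + o))/3 = (-11 + o)/(3*(13 + o)))
D(V) = 90 + 9*V (D(V) = -9*(-10 - V) = 90 + 9*V)
(-139/h(-5) + 75/(-84)) + 37*D(6) = (-139*3*(13 - 5)/(-11 - 5) + 75/(-84)) + 37*(90 + 9*6) = (-139/((⅓)*(-16)/8) + 75*(-1/84)) + 37*(90 + 54) = (-139/((⅓)*(⅛)*(-16)) - 25/28) + 37*144 = (-139/(-⅔) - 25/28) + 5328 = (-139*(-3/2) - 25/28) + 5328 = (417/2 - 25/28) + 5328 = 5813/28 + 5328 = 154997/28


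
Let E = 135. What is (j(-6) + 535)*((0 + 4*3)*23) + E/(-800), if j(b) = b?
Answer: 23360613/160 ≈ 1.4600e+5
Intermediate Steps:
(j(-6) + 535)*((0 + 4*3)*23) + E/(-800) = (-6 + 535)*((0 + 4*3)*23) + 135/(-800) = 529*((0 + 12)*23) + 135*(-1/800) = 529*(12*23) - 27/160 = 529*276 - 27/160 = 146004 - 27/160 = 23360613/160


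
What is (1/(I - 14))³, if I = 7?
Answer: -1/343 ≈ -0.0029155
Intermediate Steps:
(1/(I - 14))³ = (1/(7 - 14))³ = (1/(-7))³ = (-⅐)³ = -1/343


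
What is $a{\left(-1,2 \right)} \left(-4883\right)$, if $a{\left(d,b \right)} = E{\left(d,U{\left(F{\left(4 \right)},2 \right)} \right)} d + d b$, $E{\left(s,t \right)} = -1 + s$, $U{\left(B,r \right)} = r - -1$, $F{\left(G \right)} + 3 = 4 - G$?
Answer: $0$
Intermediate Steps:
$F{\left(G \right)} = 1 - G$ ($F{\left(G \right)} = -3 - \left(-4 + G\right) = 1 - G$)
$U{\left(B,r \right)} = 1 + r$ ($U{\left(B,r \right)} = r + 1 = 1 + r$)
$a{\left(d,b \right)} = b d + d \left(-1 + d\right)$ ($a{\left(d,b \right)} = \left(-1 + d\right) d + d b = d \left(-1 + d\right) + b d = b d + d \left(-1 + d\right)$)
$a{\left(-1,2 \right)} \left(-4883\right) = - (-1 + 2 - 1) \left(-4883\right) = \left(-1\right) 0 \left(-4883\right) = 0 \left(-4883\right) = 0$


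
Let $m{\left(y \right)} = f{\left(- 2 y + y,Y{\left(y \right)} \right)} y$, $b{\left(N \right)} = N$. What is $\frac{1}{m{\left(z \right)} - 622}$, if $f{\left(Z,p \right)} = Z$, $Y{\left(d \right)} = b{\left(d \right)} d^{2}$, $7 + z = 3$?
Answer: $- \frac{1}{638} \approx -0.0015674$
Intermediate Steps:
$z = -4$ ($z = -7 + 3 = -4$)
$Y{\left(d \right)} = d^{3}$ ($Y{\left(d \right)} = d d^{2} = d^{3}$)
$m{\left(y \right)} = - y^{2}$ ($m{\left(y \right)} = \left(- 2 y + y\right) y = - y y = - y^{2}$)
$\frac{1}{m{\left(z \right)} - 622} = \frac{1}{- \left(-4\right)^{2} - 622} = \frac{1}{\left(-1\right) 16 - 622} = \frac{1}{-16 - 622} = \frac{1}{-638} = - \frac{1}{638}$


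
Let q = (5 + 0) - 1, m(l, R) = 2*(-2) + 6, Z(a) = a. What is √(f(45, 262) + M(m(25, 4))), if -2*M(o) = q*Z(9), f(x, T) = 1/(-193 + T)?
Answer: I*√85629/69 ≈ 4.2409*I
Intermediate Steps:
m(l, R) = 2 (m(l, R) = -4 + 6 = 2)
q = 4 (q = 5 - 1 = 4)
M(o) = -18 (M(o) = -2*9 = -½*36 = -18)
√(f(45, 262) + M(m(25, 4))) = √(1/(-193 + 262) - 18) = √(1/69 - 18) = √(-1241/69) = I*√85629/69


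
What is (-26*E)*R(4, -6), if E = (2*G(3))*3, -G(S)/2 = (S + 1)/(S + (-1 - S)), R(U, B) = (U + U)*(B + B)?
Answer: 119808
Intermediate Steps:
R(U, B) = 4*B*U (R(U, B) = (2*U)*(2*B) = 4*B*U)
G(S) = 2 + 2*S (G(S) = -2*(S + 1)/(S + (-1 - S)) = -2*(1 + S)/(-1) = -2*(1 + S)*(-1) = -2*(-1 - S) = 2 + 2*S)
E = 48 (E = (2*(2 + 2*3))*3 = (2*(2 + 6))*3 = (2*8)*3 = 16*3 = 48)
(-26*E)*R(4, -6) = (-26*48)*(4*(-6)*4) = -1248*(-96) = 119808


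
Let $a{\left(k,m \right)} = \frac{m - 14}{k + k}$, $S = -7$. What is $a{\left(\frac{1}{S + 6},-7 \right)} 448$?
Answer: $4704$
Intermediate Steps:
$a{\left(k,m \right)} = \frac{-14 + m}{2 k}$
$a{\left(\frac{1}{S + 6},-7 \right)} 448 = \frac{-14 - 7}{2 \frac{1}{-7 + 6}} \cdot 448 = \frac{1}{2} \frac{1}{\frac{1}{-1}} \left(-21\right) 448 = \frac{1}{2} \frac{1}{-1} \left(-21\right) 448 = \frac{1}{2} \left(-1\right) \left(-21\right) 448 = \frac{21}{2} \cdot 448 = 4704$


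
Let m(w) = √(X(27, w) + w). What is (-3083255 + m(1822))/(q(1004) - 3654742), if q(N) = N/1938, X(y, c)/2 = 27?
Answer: 2987674095/3541444496 - 969*√469/1770722248 ≈ 0.84362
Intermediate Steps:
X(y, c) = 54 (X(y, c) = 2*27 = 54)
q(N) = N/1938 (q(N) = N*(1/1938) = N/1938)
m(w) = √(54 + w)
(-3083255 + m(1822))/(q(1004) - 3654742) = (-3083255 + √(54 + 1822))/((1/1938)*1004 - 3654742) = (-3083255 + √1876)/(502/969 - 3654742) = (-3083255 + 2*√469)/(-3541444496/969) = (-3083255 + 2*√469)*(-969/3541444496) = 2987674095/3541444496 - 969*√469/1770722248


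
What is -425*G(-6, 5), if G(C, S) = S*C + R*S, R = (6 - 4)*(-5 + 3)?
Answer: 21250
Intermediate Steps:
R = -4 (R = 2*(-2) = -4)
G(C, S) = -4*S + C*S (G(C, S) = S*C - 4*S = C*S - 4*S = -4*S + C*S)
-425*G(-6, 5) = -2125*(-4 - 6) = -2125*(-10) = -425*(-50) = 21250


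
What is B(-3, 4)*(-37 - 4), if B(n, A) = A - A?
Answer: 0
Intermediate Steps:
B(n, A) = 0
B(-3, 4)*(-37 - 4) = 0*(-37 - 4) = 0*(-41) = 0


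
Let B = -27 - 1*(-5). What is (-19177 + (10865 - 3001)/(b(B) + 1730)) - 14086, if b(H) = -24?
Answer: -28369407/853 ≈ -33258.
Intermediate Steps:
B = -22 (B = -27 + 5 = -22)
(-19177 + (10865 - 3001)/(b(B) + 1730)) - 14086 = (-19177 + (10865 - 3001)/(-24 + 1730)) - 14086 = (-19177 + 7864/1706) - 14086 = (-19177 + 7864*(1/1706)) - 14086 = (-19177 + 3932/853) - 14086 = -16354049/853 - 14086 = -28369407/853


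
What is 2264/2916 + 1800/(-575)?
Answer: -39470/16767 ≈ -2.3540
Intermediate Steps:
2264/2916 + 1800/(-575) = 2264*(1/2916) + 1800*(-1/575) = 566/729 - 72/23 = -39470/16767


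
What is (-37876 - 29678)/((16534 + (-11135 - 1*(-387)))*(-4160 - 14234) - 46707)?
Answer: 67554/106474391 ≈ 0.00063446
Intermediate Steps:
(-37876 - 29678)/((16534 + (-11135 - 1*(-387)))*(-4160 - 14234) - 46707) = -67554/((16534 + (-11135 + 387))*(-18394) - 46707) = -67554/((16534 - 10748)*(-18394) - 46707) = -67554/(5786*(-18394) - 46707) = -67554/(-106427684 - 46707) = -67554/(-106474391) = -67554*(-1/106474391) = 67554/106474391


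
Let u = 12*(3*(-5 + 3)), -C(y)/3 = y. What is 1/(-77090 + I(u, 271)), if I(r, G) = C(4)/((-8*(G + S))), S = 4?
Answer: -550/42399497 ≈ -1.2972e-5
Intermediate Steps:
C(y) = -3*y
u = -72 (u = 12*(3*(-2)) = 12*(-6) = -72)
I(r, G) = -12/(-32 - 8*G) (I(r, G) = (-3*4)/((-8*(G + 4))) = -12*(-1/(8*(4 + G))) = -12/(-32 - 8*G))
1/(-77090 + I(u, 271)) = 1/(-77090 + 3/(2*(4 + 271))) = 1/(-77090 + (3/2)/275) = 1/(-77090 + (3/2)*(1/275)) = 1/(-77090 + 3/550) = 1/(-42399497/550) = -550/42399497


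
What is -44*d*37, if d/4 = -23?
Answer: 149776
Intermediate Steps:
d = -92 (d = 4*(-23) = -92)
-44*d*37 = -44*(-92)*37 = 4048*37 = 149776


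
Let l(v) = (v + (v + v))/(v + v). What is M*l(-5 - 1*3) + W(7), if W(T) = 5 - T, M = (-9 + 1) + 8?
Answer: -2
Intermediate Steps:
M = 0 (M = -8 + 8 = 0)
l(v) = 3/2 (l(v) = (v + 2*v)/((2*v)) = (3*v)*(1/(2*v)) = 3/2)
M*l(-5 - 1*3) + W(7) = 0*(3/2) + (5 - 1*7) = 0 + (5 - 7) = 0 - 2 = -2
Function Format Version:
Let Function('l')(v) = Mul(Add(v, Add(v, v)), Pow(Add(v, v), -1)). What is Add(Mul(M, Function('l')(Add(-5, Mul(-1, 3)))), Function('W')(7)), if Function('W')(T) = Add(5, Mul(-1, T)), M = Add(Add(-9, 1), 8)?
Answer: -2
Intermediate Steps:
M = 0 (M = Add(-8, 8) = 0)
Function('l')(v) = Rational(3, 2) (Function('l')(v) = Mul(Add(v, Mul(2, v)), Pow(Mul(2, v), -1)) = Mul(Mul(3, v), Mul(Rational(1, 2), Pow(v, -1))) = Rational(3, 2))
Add(Mul(M, Function('l')(Add(-5, Mul(-1, 3)))), Function('W')(7)) = Add(Mul(0, Rational(3, 2)), Add(5, Mul(-1, 7))) = Add(0, Add(5, -7)) = Add(0, -2) = -2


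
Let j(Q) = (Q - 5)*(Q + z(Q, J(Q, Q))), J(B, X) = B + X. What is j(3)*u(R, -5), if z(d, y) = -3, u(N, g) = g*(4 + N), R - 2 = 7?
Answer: 0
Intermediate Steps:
R = 9 (R = 2 + 7 = 9)
j(Q) = (-5 + Q)*(-3 + Q) (j(Q) = (Q - 5)*(Q - 3) = (-5 + Q)*(-3 + Q))
j(3)*u(R, -5) = (15 + 3**2 - 8*3)*(-5*(4 + 9)) = (15 + 9 - 24)*(-5*13) = 0*(-65) = 0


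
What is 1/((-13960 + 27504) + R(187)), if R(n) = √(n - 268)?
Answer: 13544/183440017 - 9*I/183440017 ≈ 7.3833e-5 - 4.9062e-8*I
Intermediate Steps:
R(n) = √(-268 + n)
1/((-13960 + 27504) + R(187)) = 1/((-13960 + 27504) + √(-268 + 187)) = 1/(13544 + √(-81)) = 1/(13544 + 9*I) = (13544 - 9*I)/183440017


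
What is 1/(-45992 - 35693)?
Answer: -1/81685 ≈ -1.2242e-5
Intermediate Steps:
1/(-45992 - 35693) = 1/(-81685) = -1/81685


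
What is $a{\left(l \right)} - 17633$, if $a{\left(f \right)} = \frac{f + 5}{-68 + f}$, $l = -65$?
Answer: $- \frac{2345129}{133} \approx -17633.0$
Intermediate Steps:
$a{\left(f \right)} = \frac{5 + f}{-68 + f}$
$a{\left(l \right)} - 17633 = \frac{5 - 65}{-68 - 65} - 17633 = \frac{1}{-133} \left(-60\right) - 17633 = \left(- \frac{1}{133}\right) \left(-60\right) - 17633 = \frac{60}{133} - 17633 = - \frac{2345129}{133}$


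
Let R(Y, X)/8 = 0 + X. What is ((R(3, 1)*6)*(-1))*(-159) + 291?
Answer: 7923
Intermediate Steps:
R(Y, X) = 8*X (R(Y, X) = 8*(0 + X) = 8*X)
((R(3, 1)*6)*(-1))*(-159) + 291 = (((8*1)*6)*(-1))*(-159) + 291 = ((8*6)*(-1))*(-159) + 291 = (48*(-1))*(-159) + 291 = -48*(-159) + 291 = 7632 + 291 = 7923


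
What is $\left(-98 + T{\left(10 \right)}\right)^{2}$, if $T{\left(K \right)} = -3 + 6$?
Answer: $9025$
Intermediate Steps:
$T{\left(K \right)} = 3$
$\left(-98 + T{\left(10 \right)}\right)^{2} = \left(-98 + 3\right)^{2} = \left(-95\right)^{2} = 9025$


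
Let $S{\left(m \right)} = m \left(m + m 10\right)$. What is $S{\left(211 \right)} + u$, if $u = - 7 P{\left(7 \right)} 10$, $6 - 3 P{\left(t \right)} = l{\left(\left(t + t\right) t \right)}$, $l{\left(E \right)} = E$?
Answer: $\frac{1475633}{3} \approx 4.9188 \cdot 10^{5}$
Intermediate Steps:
$P{\left(t \right)} = 2 - \frac{2 t^{2}}{3}$ ($P{\left(t \right)} = 2 - \frac{\left(t + t\right) t}{3} = 2 - \frac{2 t t}{3} = 2 - \frac{2 t^{2}}{3}$)
$S{\left(m \right)} = 11 m^{2}$ ($S{\left(m \right)} = m \left(m + 10 m\right) = m 11 m = 11 m^{2}$)
$u = \frac{6440}{3}$ ($u = - 7 \left(2 - \frac{2 \cdot 7^{2}}{3}\right) 10 = - 7 \left(2 - \frac{98}{3}\right) 10 = \left(-7\right) \left(- \frac{92}{3}\right) 10 = \frac{644}{3} \cdot 10 = \frac{6440}{3} \approx 2146.7$)
$S{\left(211 \right)} + u = 11 \cdot 211^{2} + \frac{6440}{3} = 11 \cdot 44521 + \frac{6440}{3} = 489731 + \frac{6440}{3} = \frac{1475633}{3}$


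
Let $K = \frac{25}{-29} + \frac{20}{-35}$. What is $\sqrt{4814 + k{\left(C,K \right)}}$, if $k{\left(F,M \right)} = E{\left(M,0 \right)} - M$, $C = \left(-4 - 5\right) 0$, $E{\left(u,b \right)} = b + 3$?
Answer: $\frac{\sqrt{198562826}}{203} \approx 69.415$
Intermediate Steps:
$E{\left(u,b \right)} = 3 + b$
$K = - \frac{291}{203}$ ($K = 25 \left(- \frac{1}{29}\right) + 20 \left(- \frac{1}{35}\right) = - \frac{25}{29} - \frac{4}{7} = - \frac{291}{203} \approx -1.4335$)
$C = 0$ ($C = \left(-9\right) 0 = 0$)
$k{\left(F,M \right)} = 3 - M$ ($k{\left(F,M \right)} = \left(3 + 0\right) - M = 3 - M$)
$\sqrt{4814 + k{\left(C,K \right)}} = \sqrt{4814 + \left(3 - - \frac{291}{203}\right)} = \sqrt{4814 + \left(3 + \frac{291}{203}\right)} = \sqrt{4814 + \frac{900}{203}} = \sqrt{\frac{978142}{203}} = \frac{\sqrt{198562826}}{203}$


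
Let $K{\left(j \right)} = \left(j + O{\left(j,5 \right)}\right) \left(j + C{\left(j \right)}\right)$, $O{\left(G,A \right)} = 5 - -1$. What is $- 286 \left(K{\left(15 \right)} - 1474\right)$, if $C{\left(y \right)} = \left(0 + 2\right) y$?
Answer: $151294$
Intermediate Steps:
$O{\left(G,A \right)} = 6$ ($O{\left(G,A \right)} = 5 + 1 = 6$)
$C{\left(y \right)} = 2 y$
$K{\left(j \right)} = 3 j \left(6 + j\right)$ ($K{\left(j \right)} = \left(j + 6\right) \left(j + 2 j\right) = \left(6 + j\right) 3 j = 3 j \left(6 + j\right)$)
$- 286 \left(K{\left(15 \right)} - 1474\right) = - 286 \left(3 \cdot 15 \left(6 + 15\right) - 1474\right) = - 286 \left(3 \cdot 15 \cdot 21 - 1474\right) = - 286 \left(945 - 1474\right) = \left(-286\right) \left(-529\right) = 151294$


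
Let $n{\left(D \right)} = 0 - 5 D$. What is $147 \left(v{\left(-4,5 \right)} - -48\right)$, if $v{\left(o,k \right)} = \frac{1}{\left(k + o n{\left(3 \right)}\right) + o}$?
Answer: $\frac{430563}{61} \approx 7058.4$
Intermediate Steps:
$n{\left(D \right)} = - 5 D$
$v{\left(o,k \right)} = \frac{1}{k - 14 o}$ ($v{\left(o,k \right)} = \frac{1}{\left(k + o \left(\left(-5\right) 3\right)\right) + o} = \frac{1}{\left(k + o \left(-15\right)\right) + o} = \frac{1}{\left(k - 15 o\right) + o} = \frac{1}{k - 14 o}$)
$147 \left(v{\left(-4,5 \right)} - -48\right) = 147 \left(\frac{1}{5 - -56} - -48\right) = 147 \left(\frac{1}{5 + 56} + 48\right) = 147 \left(\frac{1}{61} + 48\right) = 147 \cdot \frac{2929}{61} = \frac{430563}{61}$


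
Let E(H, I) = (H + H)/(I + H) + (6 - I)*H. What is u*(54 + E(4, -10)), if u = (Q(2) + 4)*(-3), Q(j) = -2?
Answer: -700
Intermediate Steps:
E(H, I) = H*(6 - I) + 2*H/(H + I) (E(H, I) = (2*H)/(H + I) + H*(6 - I) = 2*H/(H + I) + H*(6 - I) = H*(6 - I) + 2*H/(H + I))
u = -6 (u = (-2 + 4)*(-3) = 2*(-3) = -6)
u*(54 + E(4, -10)) = -6*(54 + 4*(2 - 1*(-10)² + 6*4 + 6*(-10) - 1*4*(-10))/(4 - 10)) = -6*(54 + 4*(2 - 1*100 + 24 - 60 + 40)/(-6)) = -6*(54 + 4*(-⅙)*(2 - 100 + 24 - 60 + 40)) = -6*(54 + 4*(-⅙)*(-94)) = -6*(54 + 188/3) = -6*350/3 = -700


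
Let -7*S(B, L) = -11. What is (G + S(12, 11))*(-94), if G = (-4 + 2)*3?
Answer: 2914/7 ≈ 416.29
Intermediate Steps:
S(B, L) = 11/7 (S(B, L) = -1/7*(-11) = 11/7)
G = -6 (G = -2*3 = -6)
(G + S(12, 11))*(-94) = (-6 + 11/7)*(-94) = -31/7*(-94) = 2914/7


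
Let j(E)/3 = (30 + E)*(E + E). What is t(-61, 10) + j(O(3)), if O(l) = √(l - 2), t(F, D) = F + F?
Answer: 64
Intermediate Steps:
t(F, D) = 2*F
O(l) = √(-2 + l)
j(E) = 6*E*(30 + E) (j(E) = 3*((30 + E)*(E + E)) = 3*((30 + E)*(2*E)) = 3*(2*E*(30 + E)) = 6*E*(30 + E))
t(-61, 10) + j(O(3)) = 2*(-61) + 6*√(-2 + 3)*(30 + √(-2 + 3)) = -122 + 6*√1*(30 + √1) = -122 + 6*1*(30 + 1) = -122 + 6*1*31 = -122 + 186 = 64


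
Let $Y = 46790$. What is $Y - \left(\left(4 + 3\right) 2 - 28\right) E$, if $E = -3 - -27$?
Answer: $47126$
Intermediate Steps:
$E = 24$ ($E = -3 + 27 = 24$)
$Y - \left(\left(4 + 3\right) 2 - 28\right) E = 46790 - \left(\left(4 + 3\right) 2 - 28\right) 24 = 46790 - \left(7 \cdot 2 - 28\right) 24 = 46790 - \left(14 - 28\right) 24 = 46790 - \left(-14\right) 24 = 46790 - -336 = 46790 + 336 = 47126$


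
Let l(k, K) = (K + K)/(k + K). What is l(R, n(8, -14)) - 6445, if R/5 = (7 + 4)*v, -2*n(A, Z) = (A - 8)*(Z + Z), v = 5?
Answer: -6445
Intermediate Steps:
n(A, Z) = -Z*(-8 + A) (n(A, Z) = -(A - 8)*(Z + Z)/2 = -(-8 + A)*2*Z/2 = -Z*(-8 + A))
R = 275 (R = 5*((7 + 4)*5) = 5*(11*5) = 5*55 = 275)
l(k, K) = 2*K/(K + k) (l(k, K) = (2*K)/(K + k) = 2*K/(K + k))
l(R, n(8, -14)) - 6445 = 2*(-14*(8 - 1*8))/(-14*(8 - 1*8) + 275) - 6445 = 2*(-14*(8 - 8))/(-14*(8 - 8) + 275) - 6445 = 2*(-14*0)/(-14*0 + 275) - 6445 = 2*0/(0 + 275) - 6445 = 2*0/275 - 6445 = 2*0*(1/275) - 6445 = 0 - 6445 = -6445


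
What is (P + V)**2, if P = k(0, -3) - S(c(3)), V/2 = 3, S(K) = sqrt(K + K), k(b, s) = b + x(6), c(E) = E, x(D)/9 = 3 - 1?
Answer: (24 - sqrt(6))**2 ≈ 464.42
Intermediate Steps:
x(D) = 18 (x(D) = 9*(3 - 1) = 9*2 = 18)
k(b, s) = 18 + b (k(b, s) = b + 18 = 18 + b)
S(K) = sqrt(2)*sqrt(K) (S(K) = sqrt(2*K) = sqrt(2)*sqrt(K))
V = 6 (V = 2*3 = 6)
P = 18 - sqrt(6) (P = (18 + 0) - sqrt(2)*sqrt(3) = 18 - sqrt(6) ≈ 15.551)
(P + V)**2 = ((18 - sqrt(6)) + 6)**2 = (24 - sqrt(6))**2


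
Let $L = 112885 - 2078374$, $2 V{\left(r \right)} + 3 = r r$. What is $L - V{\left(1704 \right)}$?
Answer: $- \frac{6834591}{2} \approx -3.4173 \cdot 10^{6}$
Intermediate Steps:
$V{\left(r \right)} = - \frac{3}{2} + \frac{r^{2}}{2}$ ($V{\left(r \right)} = - \frac{3}{2} + \frac{r r}{2} = - \frac{3}{2} + \frac{r^{2}}{2}$)
$L = -1965489$ ($L = 112885 - 2078374 = -1965489$)
$L - V{\left(1704 \right)} = -1965489 - \left(- \frac{3}{2} + \frac{1704^{2}}{2}\right) = -1965489 - \left(- \frac{3}{2} + \frac{1}{2} \cdot 2903616\right) = -1965489 - \left(- \frac{3}{2} + 1451808\right) = -1965489 - \frac{2903613}{2} = - \frac{6834591}{2}$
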